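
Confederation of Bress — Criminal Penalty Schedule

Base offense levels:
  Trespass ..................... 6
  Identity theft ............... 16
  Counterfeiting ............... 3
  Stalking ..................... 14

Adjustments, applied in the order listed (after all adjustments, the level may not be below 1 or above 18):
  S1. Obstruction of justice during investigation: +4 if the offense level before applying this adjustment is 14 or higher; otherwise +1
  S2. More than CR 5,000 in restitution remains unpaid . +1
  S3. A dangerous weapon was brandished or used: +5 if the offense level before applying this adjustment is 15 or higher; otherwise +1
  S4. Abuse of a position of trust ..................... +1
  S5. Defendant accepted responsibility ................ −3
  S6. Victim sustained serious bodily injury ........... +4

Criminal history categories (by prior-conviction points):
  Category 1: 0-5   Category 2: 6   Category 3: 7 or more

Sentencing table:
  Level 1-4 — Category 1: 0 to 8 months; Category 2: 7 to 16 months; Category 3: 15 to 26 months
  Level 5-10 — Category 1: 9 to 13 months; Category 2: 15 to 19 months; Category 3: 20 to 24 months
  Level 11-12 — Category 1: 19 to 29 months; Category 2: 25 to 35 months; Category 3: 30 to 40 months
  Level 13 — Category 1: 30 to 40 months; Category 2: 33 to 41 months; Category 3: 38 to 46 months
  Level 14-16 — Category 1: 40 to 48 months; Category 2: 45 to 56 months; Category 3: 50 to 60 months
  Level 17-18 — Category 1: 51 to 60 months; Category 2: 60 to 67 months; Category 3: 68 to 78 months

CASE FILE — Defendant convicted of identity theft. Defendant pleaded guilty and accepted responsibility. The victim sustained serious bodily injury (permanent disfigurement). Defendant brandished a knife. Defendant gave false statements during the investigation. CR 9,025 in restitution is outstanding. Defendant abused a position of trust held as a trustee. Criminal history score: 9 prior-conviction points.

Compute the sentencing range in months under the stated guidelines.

68-78 months

Base offense level for identity theft: 16.
S1 applies (level before this adjustment is 16 ≥ 14, so +4): 16 + 4 = 20.
S2 applies: 20 + 1 = 21.
S3 applies (level before this adjustment is 21 ≥ 15, so +5): 21 + 5 = 26.
S4 applies: 26 + 1 = 27.
S5 applies: 27 − 3 = 24.
S6 applies: 24 + 4 = 28.
Level 28 exceeds the maximum of 18; capped at 18.
Final offense level: 18.
Criminal history: 9 prior points → Category 3 (7+).
Level 18 falls in the 17-18 band.
Grid: Level 17-18 × Category 3 = 68-78 months.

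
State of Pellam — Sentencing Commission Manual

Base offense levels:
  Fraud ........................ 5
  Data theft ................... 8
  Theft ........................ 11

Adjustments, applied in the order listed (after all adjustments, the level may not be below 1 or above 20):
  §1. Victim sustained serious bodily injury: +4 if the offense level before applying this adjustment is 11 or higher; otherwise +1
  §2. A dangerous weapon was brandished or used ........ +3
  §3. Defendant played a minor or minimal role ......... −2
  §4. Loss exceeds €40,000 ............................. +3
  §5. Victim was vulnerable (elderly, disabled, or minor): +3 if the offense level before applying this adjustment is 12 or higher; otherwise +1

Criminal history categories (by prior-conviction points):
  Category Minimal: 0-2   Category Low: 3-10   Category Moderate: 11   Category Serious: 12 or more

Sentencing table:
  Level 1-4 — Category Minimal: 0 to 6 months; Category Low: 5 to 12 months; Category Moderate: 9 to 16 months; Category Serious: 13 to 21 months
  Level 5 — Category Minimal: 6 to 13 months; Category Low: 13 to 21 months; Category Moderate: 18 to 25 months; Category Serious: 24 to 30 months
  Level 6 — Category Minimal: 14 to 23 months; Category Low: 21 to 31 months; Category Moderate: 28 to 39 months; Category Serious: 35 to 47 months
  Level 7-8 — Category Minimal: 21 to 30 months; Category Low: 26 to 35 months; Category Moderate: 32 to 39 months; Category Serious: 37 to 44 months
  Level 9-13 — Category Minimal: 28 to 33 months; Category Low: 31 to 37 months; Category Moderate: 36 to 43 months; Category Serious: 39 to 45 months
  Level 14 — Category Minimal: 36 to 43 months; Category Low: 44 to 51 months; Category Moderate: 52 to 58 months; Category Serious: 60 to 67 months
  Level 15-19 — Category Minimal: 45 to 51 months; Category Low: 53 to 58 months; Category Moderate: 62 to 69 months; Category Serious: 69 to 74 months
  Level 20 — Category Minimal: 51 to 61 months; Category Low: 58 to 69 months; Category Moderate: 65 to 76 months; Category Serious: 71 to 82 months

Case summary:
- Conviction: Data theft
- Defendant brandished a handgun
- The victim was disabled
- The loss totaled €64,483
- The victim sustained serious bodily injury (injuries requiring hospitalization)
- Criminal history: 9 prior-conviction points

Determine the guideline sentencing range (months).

53-58 months

Base offense level for data theft: 8.
§1 applies (level before this adjustment is 8 < 11, so +1): 8 + 1 = 9.
§2 applies: 9 + 3 = 12.
§4 applies: 12 + 3 = 15.
§5 applies (level before this adjustment is 15 ≥ 12, so +3): 15 + 3 = 18.
Final offense level: 18.
Criminal history: 9 prior points → Category Low (3-10).
Level 18 falls in the 15-19 band.
Grid: Level 15-19 × Category Low = 53-58 months.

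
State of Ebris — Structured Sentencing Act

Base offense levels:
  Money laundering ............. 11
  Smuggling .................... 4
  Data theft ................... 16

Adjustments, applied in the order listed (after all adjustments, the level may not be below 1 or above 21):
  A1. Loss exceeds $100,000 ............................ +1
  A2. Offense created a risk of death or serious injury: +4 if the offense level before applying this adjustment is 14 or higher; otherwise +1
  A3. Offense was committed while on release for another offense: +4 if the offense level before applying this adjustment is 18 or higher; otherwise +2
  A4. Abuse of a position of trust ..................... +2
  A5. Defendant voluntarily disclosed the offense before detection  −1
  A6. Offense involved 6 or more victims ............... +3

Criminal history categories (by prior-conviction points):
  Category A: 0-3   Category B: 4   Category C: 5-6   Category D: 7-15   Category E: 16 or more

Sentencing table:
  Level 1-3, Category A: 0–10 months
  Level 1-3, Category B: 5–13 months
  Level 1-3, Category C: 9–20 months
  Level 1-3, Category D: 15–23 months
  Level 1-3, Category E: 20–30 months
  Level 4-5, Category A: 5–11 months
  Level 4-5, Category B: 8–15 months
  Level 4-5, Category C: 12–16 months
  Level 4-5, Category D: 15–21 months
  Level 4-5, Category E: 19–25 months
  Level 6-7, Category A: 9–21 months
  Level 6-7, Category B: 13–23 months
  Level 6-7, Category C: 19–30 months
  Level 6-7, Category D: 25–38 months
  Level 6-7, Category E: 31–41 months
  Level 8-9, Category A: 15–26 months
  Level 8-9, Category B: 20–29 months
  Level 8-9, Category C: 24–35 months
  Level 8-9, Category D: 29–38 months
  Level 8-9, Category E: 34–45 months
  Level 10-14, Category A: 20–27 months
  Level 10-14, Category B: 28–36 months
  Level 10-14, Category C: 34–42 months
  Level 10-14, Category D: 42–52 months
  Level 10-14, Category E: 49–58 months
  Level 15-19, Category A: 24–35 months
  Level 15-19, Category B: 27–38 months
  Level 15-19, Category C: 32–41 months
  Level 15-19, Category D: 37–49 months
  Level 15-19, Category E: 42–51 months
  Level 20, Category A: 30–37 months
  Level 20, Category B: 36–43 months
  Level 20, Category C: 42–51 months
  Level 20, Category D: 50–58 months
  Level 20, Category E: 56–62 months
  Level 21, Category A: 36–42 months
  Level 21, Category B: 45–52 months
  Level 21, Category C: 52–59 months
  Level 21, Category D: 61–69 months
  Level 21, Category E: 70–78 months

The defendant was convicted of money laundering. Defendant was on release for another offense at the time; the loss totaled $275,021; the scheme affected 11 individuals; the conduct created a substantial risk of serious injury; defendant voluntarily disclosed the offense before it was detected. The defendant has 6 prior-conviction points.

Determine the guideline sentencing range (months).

Base offense level for money laundering: 11.
A1 applies: 11 + 1 = 12.
A2 applies (level before this adjustment is 12 < 14, so +1): 12 + 1 = 13.
A3 applies (level before this adjustment is 13 < 18, so +2): 13 + 2 = 15.
A4 does not apply.
A5 applies: 15 − 1 = 14.
A6 applies: 14 + 3 = 17.
Final offense level: 17.
Criminal history: 6 prior points → Category C (5-6).
Level 17 falls in the 15-19 band.
Grid: Level 15-19 × Category C = 32-41 months.

32-41 months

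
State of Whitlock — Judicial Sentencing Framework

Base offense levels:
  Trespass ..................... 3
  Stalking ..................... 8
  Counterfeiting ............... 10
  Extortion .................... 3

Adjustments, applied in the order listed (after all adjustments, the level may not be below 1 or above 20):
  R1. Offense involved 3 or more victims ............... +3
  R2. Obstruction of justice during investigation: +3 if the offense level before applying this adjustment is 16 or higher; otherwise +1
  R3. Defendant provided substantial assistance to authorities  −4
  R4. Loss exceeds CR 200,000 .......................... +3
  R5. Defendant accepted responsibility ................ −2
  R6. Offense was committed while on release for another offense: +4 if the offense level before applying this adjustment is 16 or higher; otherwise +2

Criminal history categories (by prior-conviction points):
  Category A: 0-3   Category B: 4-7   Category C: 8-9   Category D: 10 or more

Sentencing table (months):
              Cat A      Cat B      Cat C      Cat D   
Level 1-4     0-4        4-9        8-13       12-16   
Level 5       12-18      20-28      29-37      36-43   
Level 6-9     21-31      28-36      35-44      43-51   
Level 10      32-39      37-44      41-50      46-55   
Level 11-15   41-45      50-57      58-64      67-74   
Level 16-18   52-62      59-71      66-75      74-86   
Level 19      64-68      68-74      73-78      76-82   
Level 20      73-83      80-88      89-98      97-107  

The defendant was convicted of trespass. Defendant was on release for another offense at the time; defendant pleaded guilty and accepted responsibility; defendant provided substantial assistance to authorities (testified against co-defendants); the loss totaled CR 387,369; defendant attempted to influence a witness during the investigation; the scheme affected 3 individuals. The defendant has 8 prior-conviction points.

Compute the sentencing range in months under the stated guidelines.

35-44 months

Base offense level for trespass: 3.
R1 applies: 3 + 3 = 6.
R2 applies (level before this adjustment is 6 < 16, so +1): 6 + 1 = 7.
R3 applies: 7 − 4 = 3.
R4 applies: 3 + 3 = 6.
R5 applies: 6 − 2 = 4.
R6 applies (level before this adjustment is 4 < 16, so +2): 4 + 2 = 6.
Final offense level: 6.
Criminal history: 8 prior points → Category C (8-9).
Level 6 falls in the 6-9 band.
Grid: Level 6-9 × Category C = 35-44 months.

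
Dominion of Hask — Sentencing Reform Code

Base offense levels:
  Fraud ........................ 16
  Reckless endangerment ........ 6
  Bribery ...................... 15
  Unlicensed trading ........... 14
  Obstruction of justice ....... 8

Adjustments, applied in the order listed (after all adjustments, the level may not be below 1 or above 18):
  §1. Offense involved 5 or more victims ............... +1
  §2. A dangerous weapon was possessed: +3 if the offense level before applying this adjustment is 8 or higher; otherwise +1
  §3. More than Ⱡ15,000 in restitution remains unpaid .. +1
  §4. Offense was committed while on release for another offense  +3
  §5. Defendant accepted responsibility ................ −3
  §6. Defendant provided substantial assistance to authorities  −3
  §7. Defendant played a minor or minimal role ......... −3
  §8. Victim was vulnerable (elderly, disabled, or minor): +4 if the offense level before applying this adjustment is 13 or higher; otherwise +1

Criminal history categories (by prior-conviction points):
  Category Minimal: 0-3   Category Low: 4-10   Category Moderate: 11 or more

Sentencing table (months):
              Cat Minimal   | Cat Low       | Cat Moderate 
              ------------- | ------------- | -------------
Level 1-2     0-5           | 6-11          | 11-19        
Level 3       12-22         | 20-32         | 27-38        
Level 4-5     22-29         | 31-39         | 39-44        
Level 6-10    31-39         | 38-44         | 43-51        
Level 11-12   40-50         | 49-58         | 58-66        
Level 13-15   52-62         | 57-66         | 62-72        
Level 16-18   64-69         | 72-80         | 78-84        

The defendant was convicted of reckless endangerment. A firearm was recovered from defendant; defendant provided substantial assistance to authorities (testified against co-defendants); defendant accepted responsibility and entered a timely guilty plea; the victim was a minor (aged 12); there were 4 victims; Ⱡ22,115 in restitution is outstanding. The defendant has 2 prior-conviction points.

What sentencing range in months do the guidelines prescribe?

Base offense level for reckless endangerment: 6.
§2 applies (level before this adjustment is 6 < 8, so +1): 6 + 1 = 7.
§3 applies: 7 + 1 = 8.
§4 does not apply.
§5 applies: 8 − 3 = 5.
§6 applies: 5 − 3 = 2.
§7 does not apply.
§8 applies (level before this adjustment is 2 < 13, so +1): 2 + 1 = 3.
Final offense level: 3.
Criminal history: 2 prior points → Category Minimal (0-3).
Level 3 falls in the 3 band.
Grid: Level 3 × Category Minimal = 12-22 months.

12-22 months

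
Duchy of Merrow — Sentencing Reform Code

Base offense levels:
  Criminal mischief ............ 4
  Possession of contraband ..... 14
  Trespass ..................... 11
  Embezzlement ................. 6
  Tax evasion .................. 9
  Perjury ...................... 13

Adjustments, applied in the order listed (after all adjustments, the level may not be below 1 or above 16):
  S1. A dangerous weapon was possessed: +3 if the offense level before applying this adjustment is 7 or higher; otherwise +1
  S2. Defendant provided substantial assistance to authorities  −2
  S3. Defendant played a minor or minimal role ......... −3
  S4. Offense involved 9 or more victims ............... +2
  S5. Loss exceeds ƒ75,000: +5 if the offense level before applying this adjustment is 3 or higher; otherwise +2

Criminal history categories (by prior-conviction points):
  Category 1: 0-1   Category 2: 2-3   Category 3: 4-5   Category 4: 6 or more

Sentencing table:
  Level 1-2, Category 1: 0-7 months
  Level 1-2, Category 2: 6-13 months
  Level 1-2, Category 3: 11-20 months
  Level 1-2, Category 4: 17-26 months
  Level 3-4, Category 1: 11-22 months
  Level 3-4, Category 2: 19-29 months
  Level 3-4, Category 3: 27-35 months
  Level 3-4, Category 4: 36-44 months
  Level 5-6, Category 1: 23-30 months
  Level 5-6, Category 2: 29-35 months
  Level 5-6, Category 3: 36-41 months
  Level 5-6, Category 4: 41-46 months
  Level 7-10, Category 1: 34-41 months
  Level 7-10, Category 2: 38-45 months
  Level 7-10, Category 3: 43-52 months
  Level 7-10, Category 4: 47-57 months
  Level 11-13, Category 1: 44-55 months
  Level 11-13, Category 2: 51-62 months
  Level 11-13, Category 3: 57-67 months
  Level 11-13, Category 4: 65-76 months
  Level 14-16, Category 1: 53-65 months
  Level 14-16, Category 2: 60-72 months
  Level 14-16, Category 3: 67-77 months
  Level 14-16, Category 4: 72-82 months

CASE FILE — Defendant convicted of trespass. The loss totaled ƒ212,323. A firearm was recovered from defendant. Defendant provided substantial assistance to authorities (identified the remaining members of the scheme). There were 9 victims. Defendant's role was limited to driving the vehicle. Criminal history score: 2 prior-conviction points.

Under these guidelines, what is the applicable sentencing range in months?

Base offense level for trespass: 11.
S1 applies (level before this adjustment is 11 ≥ 7, so +3): 11 + 3 = 14.
S2 applies: 14 − 2 = 12.
S3 applies: 12 − 3 = 9.
S4 applies: 9 + 2 = 11.
S5 applies (level before this adjustment is 11 ≥ 3, so +5): 11 + 5 = 16.
Final offense level: 16.
Criminal history: 2 prior points → Category 2 (2-3).
Level 16 falls in the 14-16 band.
Grid: Level 14-16 × Category 2 = 60-72 months.

60-72 months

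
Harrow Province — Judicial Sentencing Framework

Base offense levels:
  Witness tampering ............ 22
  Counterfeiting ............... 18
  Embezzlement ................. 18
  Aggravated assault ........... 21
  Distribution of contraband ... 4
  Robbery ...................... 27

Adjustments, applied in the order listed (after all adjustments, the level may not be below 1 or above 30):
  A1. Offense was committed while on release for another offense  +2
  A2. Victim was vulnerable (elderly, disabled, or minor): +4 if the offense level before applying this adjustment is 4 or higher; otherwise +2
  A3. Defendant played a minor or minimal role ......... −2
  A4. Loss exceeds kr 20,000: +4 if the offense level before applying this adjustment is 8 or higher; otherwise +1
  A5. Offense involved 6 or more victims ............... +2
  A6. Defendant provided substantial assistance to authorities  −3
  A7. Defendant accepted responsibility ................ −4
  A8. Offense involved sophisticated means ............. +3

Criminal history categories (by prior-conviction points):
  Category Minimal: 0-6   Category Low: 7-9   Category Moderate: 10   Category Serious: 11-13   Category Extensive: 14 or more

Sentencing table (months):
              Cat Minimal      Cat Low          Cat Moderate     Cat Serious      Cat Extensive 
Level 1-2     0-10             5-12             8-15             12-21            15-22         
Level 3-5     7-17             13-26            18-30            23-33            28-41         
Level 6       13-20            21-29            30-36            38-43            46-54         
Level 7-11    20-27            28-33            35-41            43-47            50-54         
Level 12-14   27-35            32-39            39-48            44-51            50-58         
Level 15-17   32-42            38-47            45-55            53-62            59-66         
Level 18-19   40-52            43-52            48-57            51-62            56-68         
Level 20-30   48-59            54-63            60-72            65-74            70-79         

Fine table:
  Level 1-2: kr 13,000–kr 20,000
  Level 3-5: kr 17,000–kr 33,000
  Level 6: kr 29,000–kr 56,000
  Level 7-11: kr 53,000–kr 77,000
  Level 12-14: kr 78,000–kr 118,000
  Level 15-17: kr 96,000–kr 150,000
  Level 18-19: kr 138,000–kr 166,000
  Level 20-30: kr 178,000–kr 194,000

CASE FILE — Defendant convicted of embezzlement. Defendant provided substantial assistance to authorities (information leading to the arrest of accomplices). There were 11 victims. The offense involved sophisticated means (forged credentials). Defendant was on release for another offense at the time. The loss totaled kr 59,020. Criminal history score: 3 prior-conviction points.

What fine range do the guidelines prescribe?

Base offense level for embezzlement: 18.
A1 applies: 18 + 2 = 20.
A2 does not apply.
A4 applies (level before this adjustment is 20 ≥ 8, so +4): 20 + 4 = 24.
A5 applies: 24 + 2 = 26.
A6 applies: 26 − 3 = 23.
A8 applies: 23 + 3 = 26.
Final offense level: 26.
Level 26 falls in the 20-30 band.
Fine table: Level 20-30 → kr 178,000–kr 194,000.

kr 178,000–kr 194,000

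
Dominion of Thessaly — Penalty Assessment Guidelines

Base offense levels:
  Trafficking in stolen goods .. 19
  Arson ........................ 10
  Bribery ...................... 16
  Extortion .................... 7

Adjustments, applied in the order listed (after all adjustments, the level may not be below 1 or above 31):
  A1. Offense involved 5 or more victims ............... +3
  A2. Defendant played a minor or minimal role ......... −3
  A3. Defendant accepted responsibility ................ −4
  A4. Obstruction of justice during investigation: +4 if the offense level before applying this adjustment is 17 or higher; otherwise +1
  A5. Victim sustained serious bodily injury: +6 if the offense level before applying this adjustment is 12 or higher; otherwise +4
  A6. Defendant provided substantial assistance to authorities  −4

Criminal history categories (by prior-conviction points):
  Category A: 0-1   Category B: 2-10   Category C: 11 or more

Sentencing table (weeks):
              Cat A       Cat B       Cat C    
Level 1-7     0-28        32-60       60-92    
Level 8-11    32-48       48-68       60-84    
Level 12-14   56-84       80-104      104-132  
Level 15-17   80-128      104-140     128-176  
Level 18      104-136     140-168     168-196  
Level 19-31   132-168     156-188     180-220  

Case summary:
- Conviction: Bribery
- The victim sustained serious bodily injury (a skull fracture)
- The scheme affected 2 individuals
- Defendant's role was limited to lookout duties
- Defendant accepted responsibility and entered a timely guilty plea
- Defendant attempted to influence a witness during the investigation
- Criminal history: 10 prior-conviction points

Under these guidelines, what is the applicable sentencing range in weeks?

80-104 weeks

Base offense level for bribery: 16.
A1 does not apply.
A2 applies: 16 − 3 = 13.
A3 applies: 13 − 4 = 9.
A4 applies (level before this adjustment is 9 < 17, so +1): 9 + 1 = 10.
A5 applies (level before this adjustment is 10 < 12, so +4): 10 + 4 = 14.
A6 does not apply.
Final offense level: 14.
Criminal history: 10 prior points → Category B (2-10).
Level 14 falls in the 12-14 band.
Grid: Level 12-14 × Category B = 80-104 weeks.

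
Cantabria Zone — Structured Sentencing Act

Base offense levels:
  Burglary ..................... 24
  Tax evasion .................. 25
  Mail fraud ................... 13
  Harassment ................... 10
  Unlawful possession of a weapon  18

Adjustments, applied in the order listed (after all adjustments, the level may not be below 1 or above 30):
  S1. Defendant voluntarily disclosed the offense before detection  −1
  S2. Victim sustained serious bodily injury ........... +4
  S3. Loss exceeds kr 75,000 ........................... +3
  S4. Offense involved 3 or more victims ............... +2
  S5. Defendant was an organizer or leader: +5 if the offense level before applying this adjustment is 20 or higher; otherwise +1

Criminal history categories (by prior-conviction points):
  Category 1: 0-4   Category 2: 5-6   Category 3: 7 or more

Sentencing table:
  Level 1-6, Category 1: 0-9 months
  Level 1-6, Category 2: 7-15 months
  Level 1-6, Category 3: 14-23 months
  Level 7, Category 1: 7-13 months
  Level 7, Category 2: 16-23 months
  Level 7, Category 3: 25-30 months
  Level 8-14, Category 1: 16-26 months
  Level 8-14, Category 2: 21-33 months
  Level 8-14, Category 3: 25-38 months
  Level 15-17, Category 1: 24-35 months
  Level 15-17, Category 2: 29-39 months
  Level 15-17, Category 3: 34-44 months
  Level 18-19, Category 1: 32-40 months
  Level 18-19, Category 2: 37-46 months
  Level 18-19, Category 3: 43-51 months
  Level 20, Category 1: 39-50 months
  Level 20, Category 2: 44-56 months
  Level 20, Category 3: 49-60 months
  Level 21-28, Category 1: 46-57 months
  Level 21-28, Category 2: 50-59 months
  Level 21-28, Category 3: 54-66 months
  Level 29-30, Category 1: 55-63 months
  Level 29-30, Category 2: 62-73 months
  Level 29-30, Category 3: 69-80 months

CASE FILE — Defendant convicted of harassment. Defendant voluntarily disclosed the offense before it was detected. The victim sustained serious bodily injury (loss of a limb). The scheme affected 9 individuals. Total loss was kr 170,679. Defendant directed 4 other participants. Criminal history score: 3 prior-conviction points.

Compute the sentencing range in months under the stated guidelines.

32-40 months

Base offense level for harassment: 10.
S1 applies: 10 − 1 = 9.
S2 applies: 9 + 4 = 13.
S3 applies: 13 + 3 = 16.
S4 applies: 16 + 2 = 18.
S5 applies (level before this adjustment is 18 < 20, so +1): 18 + 1 = 19.
Final offense level: 19.
Criminal history: 3 prior points → Category 1 (0-4).
Level 19 falls in the 18-19 band.
Grid: Level 18-19 × Category 1 = 32-40 months.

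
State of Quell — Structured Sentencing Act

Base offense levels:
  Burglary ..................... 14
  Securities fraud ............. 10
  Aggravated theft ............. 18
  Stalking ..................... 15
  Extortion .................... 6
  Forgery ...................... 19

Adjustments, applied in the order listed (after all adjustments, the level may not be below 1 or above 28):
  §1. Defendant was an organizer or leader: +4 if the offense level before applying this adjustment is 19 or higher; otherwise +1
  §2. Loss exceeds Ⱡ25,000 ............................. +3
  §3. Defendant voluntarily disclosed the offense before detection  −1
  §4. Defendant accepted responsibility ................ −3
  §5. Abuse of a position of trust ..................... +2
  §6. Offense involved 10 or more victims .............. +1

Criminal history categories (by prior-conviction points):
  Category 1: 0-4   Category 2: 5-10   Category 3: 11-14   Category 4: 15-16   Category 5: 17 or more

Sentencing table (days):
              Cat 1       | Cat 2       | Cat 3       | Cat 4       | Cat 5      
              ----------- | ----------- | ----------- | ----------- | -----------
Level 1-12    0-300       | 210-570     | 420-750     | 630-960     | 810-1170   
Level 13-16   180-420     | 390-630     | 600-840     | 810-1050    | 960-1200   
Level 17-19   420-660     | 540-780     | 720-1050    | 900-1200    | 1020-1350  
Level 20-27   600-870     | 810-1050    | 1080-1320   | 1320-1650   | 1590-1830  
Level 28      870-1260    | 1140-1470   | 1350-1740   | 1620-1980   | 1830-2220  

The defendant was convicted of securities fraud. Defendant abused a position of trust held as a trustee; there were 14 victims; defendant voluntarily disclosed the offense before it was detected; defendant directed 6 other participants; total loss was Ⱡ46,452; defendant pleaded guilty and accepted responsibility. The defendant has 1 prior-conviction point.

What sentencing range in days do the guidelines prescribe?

180-420 days

Base offense level for securities fraud: 10.
§1 applies (level before this adjustment is 10 < 19, so +1): 10 + 1 = 11.
§2 applies: 11 + 3 = 14.
§3 applies: 14 − 1 = 13.
§4 applies: 13 − 3 = 10.
§5 applies: 10 + 2 = 12.
§6 applies: 12 + 1 = 13.
Final offense level: 13.
Criminal history: 1 prior point → Category 1 (0-4).
Level 13 falls in the 13-16 band.
Grid: Level 13-16 × Category 1 = 180-420 days.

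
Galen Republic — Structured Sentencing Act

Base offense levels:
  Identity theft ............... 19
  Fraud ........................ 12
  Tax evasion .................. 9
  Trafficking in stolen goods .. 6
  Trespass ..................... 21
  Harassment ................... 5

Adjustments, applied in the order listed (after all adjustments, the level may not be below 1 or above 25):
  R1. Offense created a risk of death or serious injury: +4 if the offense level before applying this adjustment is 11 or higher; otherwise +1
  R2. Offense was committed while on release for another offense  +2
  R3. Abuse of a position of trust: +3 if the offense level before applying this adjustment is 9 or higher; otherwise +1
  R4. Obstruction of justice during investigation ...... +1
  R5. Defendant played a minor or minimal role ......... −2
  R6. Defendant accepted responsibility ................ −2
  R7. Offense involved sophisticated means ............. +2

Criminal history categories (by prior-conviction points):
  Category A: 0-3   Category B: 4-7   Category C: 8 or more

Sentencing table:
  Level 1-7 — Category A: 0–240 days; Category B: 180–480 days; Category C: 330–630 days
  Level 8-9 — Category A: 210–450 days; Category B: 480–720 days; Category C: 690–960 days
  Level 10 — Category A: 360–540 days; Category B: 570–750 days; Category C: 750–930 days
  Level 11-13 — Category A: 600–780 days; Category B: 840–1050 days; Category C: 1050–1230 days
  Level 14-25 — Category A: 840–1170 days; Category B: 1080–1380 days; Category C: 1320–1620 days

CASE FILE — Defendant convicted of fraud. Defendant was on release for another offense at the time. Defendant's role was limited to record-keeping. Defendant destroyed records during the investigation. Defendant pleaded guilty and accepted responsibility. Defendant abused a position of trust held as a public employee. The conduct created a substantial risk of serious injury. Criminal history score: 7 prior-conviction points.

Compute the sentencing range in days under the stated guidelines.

Base offense level for fraud: 12.
R1 applies (level before this adjustment is 12 ≥ 11, so +4): 12 + 4 = 16.
R2 applies: 16 + 2 = 18.
R3 applies (level before this adjustment is 18 ≥ 9, so +3): 18 + 3 = 21.
R4 applies: 21 + 1 = 22.
R5 applies: 22 − 2 = 20.
R6 applies: 20 − 2 = 18.
R7 does not apply.
Final offense level: 18.
Criminal history: 7 prior points → Category B (4-7).
Level 18 falls in the 14-25 band.
Grid: Level 14-25 × Category B = 1080-1380 days.

1080-1380 days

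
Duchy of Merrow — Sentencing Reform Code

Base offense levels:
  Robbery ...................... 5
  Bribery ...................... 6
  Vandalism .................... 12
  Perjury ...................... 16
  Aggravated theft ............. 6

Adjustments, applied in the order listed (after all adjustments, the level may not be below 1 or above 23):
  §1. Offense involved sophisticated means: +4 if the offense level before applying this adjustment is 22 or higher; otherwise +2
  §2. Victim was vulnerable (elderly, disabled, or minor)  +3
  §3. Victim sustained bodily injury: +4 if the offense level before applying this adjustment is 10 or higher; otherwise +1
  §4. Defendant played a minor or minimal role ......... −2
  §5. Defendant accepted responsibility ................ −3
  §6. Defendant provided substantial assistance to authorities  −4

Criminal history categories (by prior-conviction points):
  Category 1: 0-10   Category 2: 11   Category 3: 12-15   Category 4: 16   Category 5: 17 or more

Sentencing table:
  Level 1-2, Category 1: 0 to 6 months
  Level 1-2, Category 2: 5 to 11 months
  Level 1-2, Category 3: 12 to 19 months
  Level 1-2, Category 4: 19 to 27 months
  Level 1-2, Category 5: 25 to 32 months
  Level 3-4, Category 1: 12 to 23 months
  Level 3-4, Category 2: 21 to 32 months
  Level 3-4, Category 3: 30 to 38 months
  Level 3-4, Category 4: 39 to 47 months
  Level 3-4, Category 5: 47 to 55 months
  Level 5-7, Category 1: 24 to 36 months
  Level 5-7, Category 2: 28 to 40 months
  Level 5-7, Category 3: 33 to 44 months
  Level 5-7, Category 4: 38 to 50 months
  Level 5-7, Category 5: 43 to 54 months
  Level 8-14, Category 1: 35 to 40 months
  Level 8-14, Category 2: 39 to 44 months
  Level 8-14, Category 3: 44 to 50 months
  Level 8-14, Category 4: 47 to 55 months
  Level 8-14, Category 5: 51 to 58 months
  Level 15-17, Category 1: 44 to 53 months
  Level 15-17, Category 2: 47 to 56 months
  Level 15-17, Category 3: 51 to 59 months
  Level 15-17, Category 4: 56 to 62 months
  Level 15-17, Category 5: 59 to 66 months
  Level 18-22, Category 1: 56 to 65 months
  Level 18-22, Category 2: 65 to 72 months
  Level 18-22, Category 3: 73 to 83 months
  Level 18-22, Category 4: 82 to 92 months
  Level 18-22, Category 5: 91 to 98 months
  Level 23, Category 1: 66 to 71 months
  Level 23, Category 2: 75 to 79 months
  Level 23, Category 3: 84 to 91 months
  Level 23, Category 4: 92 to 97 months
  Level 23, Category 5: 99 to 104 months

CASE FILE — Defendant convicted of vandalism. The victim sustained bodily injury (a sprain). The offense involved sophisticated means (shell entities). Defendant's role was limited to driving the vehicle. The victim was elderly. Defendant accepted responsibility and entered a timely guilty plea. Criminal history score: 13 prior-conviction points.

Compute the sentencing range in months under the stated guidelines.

51-59 months

Base offense level for vandalism: 12.
§1 applies (level before this adjustment is 12 < 22, so +2): 12 + 2 = 14.
§2 applies: 14 + 3 = 17.
§3 applies (level before this adjustment is 17 ≥ 10, so +4): 17 + 4 = 21.
§4 applies: 21 − 2 = 19.
§5 applies: 19 − 3 = 16.
Final offense level: 16.
Criminal history: 13 prior points → Category 3 (12-15).
Level 16 falls in the 15-17 band.
Grid: Level 15-17 × Category 3 = 51-59 months.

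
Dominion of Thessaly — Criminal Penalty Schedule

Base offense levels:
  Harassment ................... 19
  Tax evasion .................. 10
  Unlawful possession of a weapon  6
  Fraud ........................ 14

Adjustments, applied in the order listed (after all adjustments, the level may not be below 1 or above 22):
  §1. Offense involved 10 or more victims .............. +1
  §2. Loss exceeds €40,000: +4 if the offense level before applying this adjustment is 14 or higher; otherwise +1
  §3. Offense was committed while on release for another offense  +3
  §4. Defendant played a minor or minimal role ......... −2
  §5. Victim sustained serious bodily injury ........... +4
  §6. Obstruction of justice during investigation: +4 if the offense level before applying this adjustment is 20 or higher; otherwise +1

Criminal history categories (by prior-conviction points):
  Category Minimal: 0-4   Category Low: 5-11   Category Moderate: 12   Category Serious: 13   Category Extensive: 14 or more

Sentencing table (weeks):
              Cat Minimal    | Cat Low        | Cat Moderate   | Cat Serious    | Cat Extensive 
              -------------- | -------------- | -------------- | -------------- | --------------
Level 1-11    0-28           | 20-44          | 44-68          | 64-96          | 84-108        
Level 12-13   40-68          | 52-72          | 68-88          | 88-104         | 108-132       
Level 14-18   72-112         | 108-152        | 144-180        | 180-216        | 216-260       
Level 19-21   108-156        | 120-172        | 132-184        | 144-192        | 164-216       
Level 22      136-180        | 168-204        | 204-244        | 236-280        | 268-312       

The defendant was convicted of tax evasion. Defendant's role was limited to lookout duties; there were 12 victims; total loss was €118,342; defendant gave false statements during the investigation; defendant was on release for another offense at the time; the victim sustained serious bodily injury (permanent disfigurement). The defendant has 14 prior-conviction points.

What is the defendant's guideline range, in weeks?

Base offense level for tax evasion: 10.
§1 applies: 10 + 1 = 11.
§2 applies (level before this adjustment is 11 < 14, so +1): 11 + 1 = 12.
§3 applies: 12 + 3 = 15.
§4 applies: 15 − 2 = 13.
§5 applies: 13 + 4 = 17.
§6 applies (level before this adjustment is 17 < 20, so +1): 17 + 1 = 18.
Final offense level: 18.
Criminal history: 14 prior points → Category Extensive (14+).
Level 18 falls in the 14-18 band.
Grid: Level 14-18 × Category Extensive = 216-260 weeks.

216-260 weeks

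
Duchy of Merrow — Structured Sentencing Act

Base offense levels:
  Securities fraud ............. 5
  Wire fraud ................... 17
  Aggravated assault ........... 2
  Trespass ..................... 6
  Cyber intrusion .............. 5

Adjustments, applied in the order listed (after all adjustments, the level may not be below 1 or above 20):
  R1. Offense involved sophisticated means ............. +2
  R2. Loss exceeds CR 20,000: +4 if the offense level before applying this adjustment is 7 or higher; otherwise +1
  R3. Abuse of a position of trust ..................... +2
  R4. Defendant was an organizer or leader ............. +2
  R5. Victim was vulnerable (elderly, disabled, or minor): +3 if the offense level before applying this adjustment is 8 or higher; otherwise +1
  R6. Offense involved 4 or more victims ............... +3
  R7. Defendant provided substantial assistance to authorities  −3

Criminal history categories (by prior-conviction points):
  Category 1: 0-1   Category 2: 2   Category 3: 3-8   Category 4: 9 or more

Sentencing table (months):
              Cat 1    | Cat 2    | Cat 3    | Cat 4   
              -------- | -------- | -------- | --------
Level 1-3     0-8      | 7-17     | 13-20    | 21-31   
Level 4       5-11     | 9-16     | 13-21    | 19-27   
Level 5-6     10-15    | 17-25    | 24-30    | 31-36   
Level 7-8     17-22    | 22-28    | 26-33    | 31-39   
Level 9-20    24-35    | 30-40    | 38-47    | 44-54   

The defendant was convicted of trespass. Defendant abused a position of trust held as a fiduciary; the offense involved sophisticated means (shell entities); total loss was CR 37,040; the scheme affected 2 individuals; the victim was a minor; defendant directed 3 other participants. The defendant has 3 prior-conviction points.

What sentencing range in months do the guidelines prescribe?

Base offense level for trespass: 6.
R1 applies: 6 + 2 = 8.
R2 applies (level before this adjustment is 8 ≥ 7, so +4): 8 + 4 = 12.
R3 applies: 12 + 2 = 14.
R4 applies: 14 + 2 = 16.
R5 applies (level before this adjustment is 16 ≥ 8, so +3): 16 + 3 = 19.
R6 does not apply.
Final offense level: 19.
Criminal history: 3 prior points → Category 3 (3-8).
Level 19 falls in the 9-20 band.
Grid: Level 9-20 × Category 3 = 38-47 months.

38-47 months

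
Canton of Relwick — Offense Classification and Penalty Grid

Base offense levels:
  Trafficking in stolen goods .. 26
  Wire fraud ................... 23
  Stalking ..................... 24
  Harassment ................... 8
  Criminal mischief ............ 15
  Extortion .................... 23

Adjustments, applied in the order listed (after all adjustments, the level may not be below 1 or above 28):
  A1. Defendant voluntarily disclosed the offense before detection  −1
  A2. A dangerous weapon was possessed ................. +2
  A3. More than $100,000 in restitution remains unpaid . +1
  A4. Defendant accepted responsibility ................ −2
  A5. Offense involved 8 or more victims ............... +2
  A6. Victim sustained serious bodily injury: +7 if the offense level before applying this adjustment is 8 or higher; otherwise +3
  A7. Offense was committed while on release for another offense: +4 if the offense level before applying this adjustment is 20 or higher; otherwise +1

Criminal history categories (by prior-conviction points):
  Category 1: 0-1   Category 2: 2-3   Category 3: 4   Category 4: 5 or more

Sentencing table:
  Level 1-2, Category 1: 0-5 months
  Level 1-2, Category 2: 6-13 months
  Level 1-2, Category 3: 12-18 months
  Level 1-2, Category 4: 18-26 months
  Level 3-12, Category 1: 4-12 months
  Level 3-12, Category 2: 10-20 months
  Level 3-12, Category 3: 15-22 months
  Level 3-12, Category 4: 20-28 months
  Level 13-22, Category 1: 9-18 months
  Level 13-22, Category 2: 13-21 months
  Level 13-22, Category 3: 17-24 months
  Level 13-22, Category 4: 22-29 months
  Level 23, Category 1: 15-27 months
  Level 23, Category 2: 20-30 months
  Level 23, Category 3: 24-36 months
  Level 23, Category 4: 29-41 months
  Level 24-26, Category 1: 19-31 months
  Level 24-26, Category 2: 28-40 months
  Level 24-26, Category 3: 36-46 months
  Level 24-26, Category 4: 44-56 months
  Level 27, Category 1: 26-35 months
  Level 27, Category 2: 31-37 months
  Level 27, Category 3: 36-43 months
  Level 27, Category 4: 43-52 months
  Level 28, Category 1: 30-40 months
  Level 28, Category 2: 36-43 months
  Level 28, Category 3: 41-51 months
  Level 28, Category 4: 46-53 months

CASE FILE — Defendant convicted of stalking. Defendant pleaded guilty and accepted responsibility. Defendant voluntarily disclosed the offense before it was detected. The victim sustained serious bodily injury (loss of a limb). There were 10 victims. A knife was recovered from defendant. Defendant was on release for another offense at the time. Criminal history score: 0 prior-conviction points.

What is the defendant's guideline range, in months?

Base offense level for stalking: 24.
A1 applies: 24 − 1 = 23.
A2 applies: 23 + 2 = 25.
A4 applies: 25 − 2 = 23.
A5 applies: 23 + 2 = 25.
A6 applies (level before this adjustment is 25 ≥ 8, so +7): 25 + 7 = 32.
A7 applies (level before this adjustment is 32 ≥ 20, so +4): 32 + 4 = 36.
Level 36 exceeds the maximum of 28; capped at 28.
Final offense level: 28.
Criminal history: 0 prior points → Category 1 (0-1).
Level 28 falls in the 28 band.
Grid: Level 28 × Category 1 = 30-40 months.

30-40 months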